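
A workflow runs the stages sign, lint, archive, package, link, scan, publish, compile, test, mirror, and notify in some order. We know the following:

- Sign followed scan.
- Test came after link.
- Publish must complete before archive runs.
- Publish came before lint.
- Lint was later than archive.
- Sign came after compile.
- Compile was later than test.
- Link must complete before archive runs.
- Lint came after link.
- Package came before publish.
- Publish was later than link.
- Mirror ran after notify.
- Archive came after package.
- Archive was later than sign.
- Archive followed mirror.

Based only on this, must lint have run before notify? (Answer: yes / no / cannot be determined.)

no

Tracing the constraints gives notify → mirror → archive → lint, so notify must come before lint.
That means lint cannot be before notify.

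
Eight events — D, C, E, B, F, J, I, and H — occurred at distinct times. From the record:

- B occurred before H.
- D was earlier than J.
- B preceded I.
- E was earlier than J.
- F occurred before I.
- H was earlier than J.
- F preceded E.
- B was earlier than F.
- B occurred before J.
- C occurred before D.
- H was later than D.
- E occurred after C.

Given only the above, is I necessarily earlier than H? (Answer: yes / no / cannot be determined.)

No chain of stated constraints runs from I to H, and none runs from H to I either.
So the relative order of I and H is not fixed by the given facts.

cannot be determined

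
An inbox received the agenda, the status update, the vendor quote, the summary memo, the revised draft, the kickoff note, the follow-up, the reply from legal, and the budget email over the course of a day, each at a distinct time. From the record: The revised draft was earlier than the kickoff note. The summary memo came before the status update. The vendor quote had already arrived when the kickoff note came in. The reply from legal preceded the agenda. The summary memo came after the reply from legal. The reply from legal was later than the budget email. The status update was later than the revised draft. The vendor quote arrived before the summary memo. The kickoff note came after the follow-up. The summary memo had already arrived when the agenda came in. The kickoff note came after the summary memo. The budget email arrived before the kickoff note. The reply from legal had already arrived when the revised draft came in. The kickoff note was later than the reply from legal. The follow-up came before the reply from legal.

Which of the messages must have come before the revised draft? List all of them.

the budget email, the follow-up, the reply from legal

Directly stated before the revised draft: the reply from legal.
The budget email reaches the revised draft via the budget email → the reply from legal → the revised draft.
The follow-up reaches the revised draft via the follow-up → the reply from legal → the revised draft.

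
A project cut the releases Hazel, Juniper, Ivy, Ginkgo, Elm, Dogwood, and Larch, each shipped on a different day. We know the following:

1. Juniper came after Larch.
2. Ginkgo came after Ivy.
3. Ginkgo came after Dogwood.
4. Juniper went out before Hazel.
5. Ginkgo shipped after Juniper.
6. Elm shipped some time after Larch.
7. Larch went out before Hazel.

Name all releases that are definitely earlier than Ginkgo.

Directly stated before Ginkgo: Dogwood, Ivy, and Juniper.
Larch reaches Ginkgo via Larch → Juniper → Ginkgo.
No chain forces Hazel (or any of the others) ahead of Ginkgo.

Dogwood, Ivy, Juniper, Larch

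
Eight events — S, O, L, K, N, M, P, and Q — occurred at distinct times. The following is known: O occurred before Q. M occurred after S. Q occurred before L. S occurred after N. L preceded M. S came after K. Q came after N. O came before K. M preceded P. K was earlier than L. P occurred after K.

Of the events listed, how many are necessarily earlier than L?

4

Directly stated before L: K and Q.
N reaches L via N → Q → L.
O reaches L via O → Q → L.
No chain forces P (or any of the others) ahead of L.
That's K, N, O, and Q — 4 in all.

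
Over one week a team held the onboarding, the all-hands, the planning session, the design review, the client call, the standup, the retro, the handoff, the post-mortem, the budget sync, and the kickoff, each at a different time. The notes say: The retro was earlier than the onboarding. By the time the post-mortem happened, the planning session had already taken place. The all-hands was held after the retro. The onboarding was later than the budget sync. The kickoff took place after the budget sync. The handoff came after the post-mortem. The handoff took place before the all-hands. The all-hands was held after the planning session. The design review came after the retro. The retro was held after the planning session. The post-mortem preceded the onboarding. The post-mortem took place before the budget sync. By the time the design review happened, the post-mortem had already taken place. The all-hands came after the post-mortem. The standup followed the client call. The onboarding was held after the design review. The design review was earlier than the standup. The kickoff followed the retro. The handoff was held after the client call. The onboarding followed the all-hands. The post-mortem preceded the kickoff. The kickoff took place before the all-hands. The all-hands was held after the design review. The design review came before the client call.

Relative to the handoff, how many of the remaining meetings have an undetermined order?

Forced before the handoff: the client call, the design review, the planning session, the post-mortem, and the retro; forced after the handoff: the all-hands and the onboarding.
That leaves the budget sync, the kickoff, and the standup with no forced order relative to the handoff — 3.

3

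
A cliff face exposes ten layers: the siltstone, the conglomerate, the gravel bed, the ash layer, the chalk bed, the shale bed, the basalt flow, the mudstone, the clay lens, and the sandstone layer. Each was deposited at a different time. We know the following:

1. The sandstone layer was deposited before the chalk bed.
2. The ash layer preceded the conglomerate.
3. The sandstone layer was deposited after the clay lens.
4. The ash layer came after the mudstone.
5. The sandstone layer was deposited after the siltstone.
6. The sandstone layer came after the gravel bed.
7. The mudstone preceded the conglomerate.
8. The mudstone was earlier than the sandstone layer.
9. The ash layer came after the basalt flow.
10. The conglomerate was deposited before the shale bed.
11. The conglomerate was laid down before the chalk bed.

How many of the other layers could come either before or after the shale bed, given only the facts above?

Forced before the shale bed: the ash layer, the basalt flow, the conglomerate, and the mudstone.
That leaves the chalk bed, the clay lens, the gravel bed, the sandstone layer, and the siltstone with no forced order relative to the shale bed — 5.

5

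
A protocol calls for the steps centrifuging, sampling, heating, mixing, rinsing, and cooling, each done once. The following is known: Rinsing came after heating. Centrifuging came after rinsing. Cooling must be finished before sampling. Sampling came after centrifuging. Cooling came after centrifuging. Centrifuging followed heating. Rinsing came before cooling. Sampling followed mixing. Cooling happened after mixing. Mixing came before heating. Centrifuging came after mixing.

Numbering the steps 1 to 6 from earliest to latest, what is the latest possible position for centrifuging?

Centrifuging must come before cooling and sampling — 2 steps forced after it.
Everything else can be placed before centrifuging in some valid order, so centrifuging can sit as late as position 6 − 2 = 4.

4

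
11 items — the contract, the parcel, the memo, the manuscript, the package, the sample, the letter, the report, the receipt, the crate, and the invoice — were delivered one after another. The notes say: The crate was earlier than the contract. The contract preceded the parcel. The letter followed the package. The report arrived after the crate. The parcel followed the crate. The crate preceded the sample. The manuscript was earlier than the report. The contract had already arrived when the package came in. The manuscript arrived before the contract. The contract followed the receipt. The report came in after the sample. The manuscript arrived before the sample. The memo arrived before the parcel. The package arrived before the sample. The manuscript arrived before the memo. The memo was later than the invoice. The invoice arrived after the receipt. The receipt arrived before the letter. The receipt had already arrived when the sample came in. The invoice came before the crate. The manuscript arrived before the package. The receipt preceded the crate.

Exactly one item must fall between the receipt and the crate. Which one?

the invoice

Tracing the constraints gives the receipt → the invoice → the crate, so the invoice sits after the receipt and before the crate.
No other item is forced both after the receipt and before the crate.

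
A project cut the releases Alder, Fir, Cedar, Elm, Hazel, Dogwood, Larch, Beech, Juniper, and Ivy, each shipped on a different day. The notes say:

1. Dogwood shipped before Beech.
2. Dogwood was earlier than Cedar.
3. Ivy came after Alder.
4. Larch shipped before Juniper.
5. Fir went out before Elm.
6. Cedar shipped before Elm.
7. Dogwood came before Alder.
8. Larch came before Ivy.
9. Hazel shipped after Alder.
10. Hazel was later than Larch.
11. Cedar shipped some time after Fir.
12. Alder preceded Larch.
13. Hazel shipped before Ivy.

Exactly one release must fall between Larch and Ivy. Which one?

Hazel

Tracing the constraints gives Larch → Hazel → Ivy, so Hazel sits after Larch and before Ivy.
No other release is forced both after Larch and before Ivy.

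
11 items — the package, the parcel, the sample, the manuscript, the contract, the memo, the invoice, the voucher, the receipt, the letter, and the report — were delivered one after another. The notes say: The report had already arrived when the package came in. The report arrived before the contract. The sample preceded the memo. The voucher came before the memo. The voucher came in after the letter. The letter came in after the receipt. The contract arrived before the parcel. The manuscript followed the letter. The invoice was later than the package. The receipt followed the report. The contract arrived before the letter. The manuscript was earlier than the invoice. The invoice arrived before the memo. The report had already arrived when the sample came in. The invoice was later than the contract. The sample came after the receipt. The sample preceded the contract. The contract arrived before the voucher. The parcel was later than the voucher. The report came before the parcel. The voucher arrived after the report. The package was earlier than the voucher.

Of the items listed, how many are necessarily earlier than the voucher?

Directly stated before the voucher: the contract, the letter, the package, and the report.
The receipt reaches the voucher via the receipt → the letter → the voucher.
The sample reaches the voucher via the sample → the contract → the voucher.
That's the contract, the letter, the package, the receipt, the report, and the sample — 6 in all.

6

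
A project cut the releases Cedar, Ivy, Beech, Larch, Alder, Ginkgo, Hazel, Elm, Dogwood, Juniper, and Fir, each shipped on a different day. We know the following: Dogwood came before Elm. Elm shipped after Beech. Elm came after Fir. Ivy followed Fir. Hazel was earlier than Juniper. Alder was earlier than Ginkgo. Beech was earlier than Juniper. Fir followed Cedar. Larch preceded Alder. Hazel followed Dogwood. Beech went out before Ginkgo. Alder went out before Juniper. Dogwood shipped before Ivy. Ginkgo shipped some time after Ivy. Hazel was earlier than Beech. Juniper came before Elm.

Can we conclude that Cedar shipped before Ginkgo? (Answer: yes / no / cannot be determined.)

yes

Chain the constraints: Cedar → Fir → Ivy → Ginkgo. Each link is directly stated, so Cedar comes before Ginkgo.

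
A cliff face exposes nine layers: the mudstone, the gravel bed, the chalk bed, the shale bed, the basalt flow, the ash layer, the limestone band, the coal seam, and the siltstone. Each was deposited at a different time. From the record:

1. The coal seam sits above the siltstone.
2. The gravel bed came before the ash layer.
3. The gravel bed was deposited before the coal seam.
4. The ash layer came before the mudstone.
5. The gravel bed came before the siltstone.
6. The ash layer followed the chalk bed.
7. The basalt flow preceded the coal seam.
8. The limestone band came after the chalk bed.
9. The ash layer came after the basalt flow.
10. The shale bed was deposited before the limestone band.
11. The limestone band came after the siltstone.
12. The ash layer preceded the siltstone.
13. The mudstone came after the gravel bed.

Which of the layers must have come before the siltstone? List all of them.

Directly stated before the siltstone: the ash layer and the gravel bed.
The basalt flow reaches the siltstone via the basalt flow → the ash layer → the siltstone.
The chalk bed reaches the siltstone via the chalk bed → the ash layer → the siltstone.
No chain forces the limestone band (or any of the others) ahead of the siltstone.

the ash layer, the basalt flow, the chalk bed, the gravel bed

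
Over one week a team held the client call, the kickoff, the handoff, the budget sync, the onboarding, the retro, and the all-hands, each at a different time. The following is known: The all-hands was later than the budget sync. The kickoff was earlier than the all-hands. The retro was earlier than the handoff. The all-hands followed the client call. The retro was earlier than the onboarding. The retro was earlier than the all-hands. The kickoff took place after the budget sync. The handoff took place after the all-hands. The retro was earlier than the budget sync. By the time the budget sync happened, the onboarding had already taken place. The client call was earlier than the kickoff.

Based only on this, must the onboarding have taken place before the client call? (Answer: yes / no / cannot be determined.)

cannot be determined

No chain of stated constraints runs from the onboarding to the client call, and none runs from the client call to the onboarding either.
So the relative order of the onboarding and the client call is not fixed by the given facts.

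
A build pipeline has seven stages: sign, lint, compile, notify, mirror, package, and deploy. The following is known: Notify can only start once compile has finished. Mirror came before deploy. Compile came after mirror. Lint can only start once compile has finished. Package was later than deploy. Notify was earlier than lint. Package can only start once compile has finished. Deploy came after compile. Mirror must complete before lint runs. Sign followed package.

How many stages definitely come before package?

3

Directly stated before package: compile and deploy.
Mirror reaches package via mirror → compile → package.
No chain forces notify (or any of the others) ahead of package.
That's compile, deploy, and mirror — 3 in all.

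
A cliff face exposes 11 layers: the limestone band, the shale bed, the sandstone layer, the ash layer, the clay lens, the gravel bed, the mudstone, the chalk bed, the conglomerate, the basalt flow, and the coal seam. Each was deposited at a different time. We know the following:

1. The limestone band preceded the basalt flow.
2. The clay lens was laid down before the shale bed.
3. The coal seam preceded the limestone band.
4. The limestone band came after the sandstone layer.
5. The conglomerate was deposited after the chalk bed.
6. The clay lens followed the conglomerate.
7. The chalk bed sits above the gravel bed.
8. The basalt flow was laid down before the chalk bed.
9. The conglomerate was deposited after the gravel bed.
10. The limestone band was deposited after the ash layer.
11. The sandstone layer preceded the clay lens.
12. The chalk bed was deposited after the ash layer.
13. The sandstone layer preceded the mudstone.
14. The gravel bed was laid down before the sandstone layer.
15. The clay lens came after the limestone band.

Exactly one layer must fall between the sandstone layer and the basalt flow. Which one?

the limestone band

Tracing the constraints gives the sandstone layer → the limestone band → the basalt flow, so the limestone band sits after the sandstone layer and before the basalt flow.
No other layer is forced both after the sandstone layer and before the basalt flow.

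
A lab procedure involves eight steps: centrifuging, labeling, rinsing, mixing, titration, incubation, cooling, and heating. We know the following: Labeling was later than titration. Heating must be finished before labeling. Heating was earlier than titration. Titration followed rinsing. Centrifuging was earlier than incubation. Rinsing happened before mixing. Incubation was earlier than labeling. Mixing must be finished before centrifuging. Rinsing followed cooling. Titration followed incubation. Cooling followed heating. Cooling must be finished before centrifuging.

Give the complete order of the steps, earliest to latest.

The constraints fix every adjacent pair, so only one ordering works:
heating → cooling → rinsing → mixing → centrifuging → incubation → titration → labeling.

heating, cooling, rinsing, mixing, centrifuging, incubation, titration, labeling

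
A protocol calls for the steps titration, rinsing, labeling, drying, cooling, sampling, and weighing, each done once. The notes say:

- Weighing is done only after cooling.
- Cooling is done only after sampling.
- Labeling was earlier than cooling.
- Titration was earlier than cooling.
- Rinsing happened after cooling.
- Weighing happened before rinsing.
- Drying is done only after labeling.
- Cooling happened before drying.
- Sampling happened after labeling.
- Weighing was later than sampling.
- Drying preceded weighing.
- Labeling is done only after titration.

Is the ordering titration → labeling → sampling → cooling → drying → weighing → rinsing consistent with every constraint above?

Check each stated constraint against the proposed order — e.g. sampling is ahead of weighing; cooling is ahead of rinsing. Every pair is in the required order; nothing is violated.

yes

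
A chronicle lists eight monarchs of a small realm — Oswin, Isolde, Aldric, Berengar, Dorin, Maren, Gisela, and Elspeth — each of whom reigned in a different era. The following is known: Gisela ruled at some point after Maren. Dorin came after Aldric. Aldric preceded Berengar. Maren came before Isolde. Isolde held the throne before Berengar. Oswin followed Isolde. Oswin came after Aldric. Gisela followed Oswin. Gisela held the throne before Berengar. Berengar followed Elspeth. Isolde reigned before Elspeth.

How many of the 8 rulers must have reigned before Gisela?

Directly stated before Gisela: Maren and Oswin.
Aldric reaches Gisela via Aldric → Oswin → Gisela.
Isolde reaches Gisela via Isolde → Oswin → Gisela.
No chain forces Dorin (or any of the others) ahead of Gisela.
That's Aldric, Isolde, Maren, and Oswin — 4 in all.

4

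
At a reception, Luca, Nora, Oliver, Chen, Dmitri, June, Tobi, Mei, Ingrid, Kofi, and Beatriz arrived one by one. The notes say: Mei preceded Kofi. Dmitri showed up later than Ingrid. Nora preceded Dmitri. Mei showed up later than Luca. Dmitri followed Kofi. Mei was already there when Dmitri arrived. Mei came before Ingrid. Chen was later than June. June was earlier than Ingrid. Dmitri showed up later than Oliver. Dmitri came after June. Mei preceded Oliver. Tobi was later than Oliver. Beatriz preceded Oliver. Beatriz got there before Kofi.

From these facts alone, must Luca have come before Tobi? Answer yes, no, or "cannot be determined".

yes

Chain the constraints: Luca → Mei → Oliver → Tobi. Each link is directly stated, so Luca comes before Tobi.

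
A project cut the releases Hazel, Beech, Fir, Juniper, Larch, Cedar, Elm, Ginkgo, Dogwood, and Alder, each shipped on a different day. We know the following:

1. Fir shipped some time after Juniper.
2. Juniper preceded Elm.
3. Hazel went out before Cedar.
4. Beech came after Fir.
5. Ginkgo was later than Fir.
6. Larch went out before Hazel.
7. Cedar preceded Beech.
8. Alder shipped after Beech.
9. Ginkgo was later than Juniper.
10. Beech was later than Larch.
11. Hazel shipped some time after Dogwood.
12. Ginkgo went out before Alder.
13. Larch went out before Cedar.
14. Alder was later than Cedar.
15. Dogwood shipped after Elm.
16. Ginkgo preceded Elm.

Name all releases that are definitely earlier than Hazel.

Dogwood, Elm, Fir, Ginkgo, Juniper, Larch

Directly stated before Hazel: Dogwood and Larch.
Elm reaches Hazel via Elm → Dogwood → Hazel.
Fir reaches Hazel via Fir → Ginkgo → Elm → Dogwood → Hazel.
Ginkgo reaches Hazel via Ginkgo → Elm → Dogwood → Hazel.
Likewise Juniper reaches Hazel by chaining the stated constraints.
No chain forces Alder (or any of the others) ahead of Hazel.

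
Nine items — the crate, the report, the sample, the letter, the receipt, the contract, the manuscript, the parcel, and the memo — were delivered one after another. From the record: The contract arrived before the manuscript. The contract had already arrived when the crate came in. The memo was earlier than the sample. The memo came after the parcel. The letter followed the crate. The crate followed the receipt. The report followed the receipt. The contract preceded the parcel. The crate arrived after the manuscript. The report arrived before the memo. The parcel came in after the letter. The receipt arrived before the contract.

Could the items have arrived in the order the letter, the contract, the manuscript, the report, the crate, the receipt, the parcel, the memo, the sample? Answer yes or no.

no

The constraints require the receipt before the contract, but in the proposed sequence the contract appears ahead of the receipt. That one violation is enough.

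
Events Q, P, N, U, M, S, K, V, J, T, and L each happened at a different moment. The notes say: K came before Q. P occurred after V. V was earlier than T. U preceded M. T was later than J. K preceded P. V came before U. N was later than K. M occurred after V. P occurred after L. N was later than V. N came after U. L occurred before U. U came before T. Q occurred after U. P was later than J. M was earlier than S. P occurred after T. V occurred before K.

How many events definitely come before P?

Directly stated before P: J, K, L, T, and V.
U reaches P via U → T → P.
No chain forces N (or any of the others) ahead of P.
That's J, K, L, T, U, and V — 6 in all.

6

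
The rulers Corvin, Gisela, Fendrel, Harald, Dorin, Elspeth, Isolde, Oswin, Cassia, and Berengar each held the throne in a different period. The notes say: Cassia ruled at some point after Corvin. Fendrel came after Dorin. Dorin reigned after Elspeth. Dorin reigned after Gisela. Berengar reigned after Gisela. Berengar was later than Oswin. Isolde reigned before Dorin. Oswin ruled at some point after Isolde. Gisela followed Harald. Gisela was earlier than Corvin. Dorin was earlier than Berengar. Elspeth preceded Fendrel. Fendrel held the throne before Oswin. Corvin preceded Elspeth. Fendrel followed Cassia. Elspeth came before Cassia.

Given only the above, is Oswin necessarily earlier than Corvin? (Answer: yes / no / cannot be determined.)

no

Tracing the constraints gives Corvin → Elspeth → Fendrel → Oswin, so Corvin must come before Oswin.
That means Oswin cannot be before Corvin.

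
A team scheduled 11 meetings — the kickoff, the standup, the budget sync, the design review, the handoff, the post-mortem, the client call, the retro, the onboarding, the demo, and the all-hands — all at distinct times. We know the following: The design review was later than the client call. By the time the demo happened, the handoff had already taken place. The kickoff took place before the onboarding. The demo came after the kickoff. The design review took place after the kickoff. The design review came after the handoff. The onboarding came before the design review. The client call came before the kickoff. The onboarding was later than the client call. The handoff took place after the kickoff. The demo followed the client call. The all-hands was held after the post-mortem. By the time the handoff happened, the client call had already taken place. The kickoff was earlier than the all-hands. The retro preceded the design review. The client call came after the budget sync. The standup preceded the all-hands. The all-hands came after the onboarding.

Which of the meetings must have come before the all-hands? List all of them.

Directly stated before the all-hands: the kickoff, the onboarding, the post-mortem, and the standup.
The budget sync reaches the all-hands via the budget sync → the client call → the kickoff → the all-hands.
The client call reaches the all-hands via the client call → the kickoff → the all-hands.
No chain forces the design review (or any of the others) ahead of the all-hands.

the budget sync, the client call, the kickoff, the onboarding, the post-mortem, the standup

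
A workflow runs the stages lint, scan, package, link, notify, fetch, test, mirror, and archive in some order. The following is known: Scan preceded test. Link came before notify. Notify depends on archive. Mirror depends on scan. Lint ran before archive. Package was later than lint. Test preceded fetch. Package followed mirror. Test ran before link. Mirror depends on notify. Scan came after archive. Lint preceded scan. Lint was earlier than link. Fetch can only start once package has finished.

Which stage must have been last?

fetch

Every other stage has a chain of constraints placing it before fetch, so fetch is last.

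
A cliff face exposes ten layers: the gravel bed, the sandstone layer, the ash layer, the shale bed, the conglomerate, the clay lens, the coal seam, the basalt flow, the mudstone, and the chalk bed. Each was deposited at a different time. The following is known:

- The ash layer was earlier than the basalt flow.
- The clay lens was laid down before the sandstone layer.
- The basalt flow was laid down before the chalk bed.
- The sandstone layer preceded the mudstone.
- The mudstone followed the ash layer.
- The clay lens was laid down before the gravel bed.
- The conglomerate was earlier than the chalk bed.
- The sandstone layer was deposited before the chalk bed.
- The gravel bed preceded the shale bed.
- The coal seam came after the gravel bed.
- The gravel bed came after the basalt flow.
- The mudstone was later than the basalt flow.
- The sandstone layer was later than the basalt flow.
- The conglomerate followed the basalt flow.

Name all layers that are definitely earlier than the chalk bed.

Directly stated before the chalk bed: the basalt flow, the conglomerate, and the sandstone layer.
The ash layer reaches the chalk bed via the ash layer → the basalt flow → the chalk bed.
The clay lens reaches the chalk bed via the clay lens → the sandstone layer → the chalk bed.

the ash layer, the basalt flow, the clay lens, the conglomerate, the sandstone layer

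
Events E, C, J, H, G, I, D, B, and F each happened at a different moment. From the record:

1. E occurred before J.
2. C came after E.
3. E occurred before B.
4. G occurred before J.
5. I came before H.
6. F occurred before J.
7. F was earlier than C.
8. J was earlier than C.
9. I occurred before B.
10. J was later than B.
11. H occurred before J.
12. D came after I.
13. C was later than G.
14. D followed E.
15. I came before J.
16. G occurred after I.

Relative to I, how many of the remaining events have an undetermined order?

Forced after I: B, C, D, G, H, and J.
That leaves E and F with no forced order relative to I — 2.

2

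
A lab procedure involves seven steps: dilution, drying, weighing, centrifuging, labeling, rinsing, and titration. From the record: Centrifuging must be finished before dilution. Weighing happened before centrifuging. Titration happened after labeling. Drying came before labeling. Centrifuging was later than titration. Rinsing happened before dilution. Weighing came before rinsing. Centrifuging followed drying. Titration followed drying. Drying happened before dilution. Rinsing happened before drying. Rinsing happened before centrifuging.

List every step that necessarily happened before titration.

drying, labeling, rinsing, weighing

Directly stated before titration: drying and labeling.
Rinsing reaches titration via rinsing → drying → titration.
Weighing reaches titration via weighing → rinsing → drying → titration.
No chain forces centrifuging (or any of the others) ahead of titration.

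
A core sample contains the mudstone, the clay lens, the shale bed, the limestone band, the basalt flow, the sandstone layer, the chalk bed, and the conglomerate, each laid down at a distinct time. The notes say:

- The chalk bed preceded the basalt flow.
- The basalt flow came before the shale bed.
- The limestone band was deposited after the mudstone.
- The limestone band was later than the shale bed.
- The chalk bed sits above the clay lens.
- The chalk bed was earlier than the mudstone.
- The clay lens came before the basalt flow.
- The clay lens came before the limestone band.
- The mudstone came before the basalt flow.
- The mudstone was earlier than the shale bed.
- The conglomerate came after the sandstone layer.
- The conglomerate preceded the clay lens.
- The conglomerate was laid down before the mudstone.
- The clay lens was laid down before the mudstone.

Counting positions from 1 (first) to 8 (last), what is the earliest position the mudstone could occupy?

5

The chalk bed, the clay lens, the conglomerate, and the sandstone layer must all come before the mudstone — 4 forced predecessors.
Nothing else is forced ahead of the mudstone, so its earliest slot is position 4 + 1 = 5.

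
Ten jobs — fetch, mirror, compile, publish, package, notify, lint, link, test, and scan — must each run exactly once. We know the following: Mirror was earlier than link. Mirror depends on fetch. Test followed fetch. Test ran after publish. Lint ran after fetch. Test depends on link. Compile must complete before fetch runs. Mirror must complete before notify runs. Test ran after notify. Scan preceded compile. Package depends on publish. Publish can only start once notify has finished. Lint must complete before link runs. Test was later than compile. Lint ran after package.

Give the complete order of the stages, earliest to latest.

The constraints fix every adjacent pair, so only one ordering works:
scan → compile → fetch → mirror → notify → publish → package → lint → link → test.

scan, compile, fetch, mirror, notify, publish, package, lint, link, test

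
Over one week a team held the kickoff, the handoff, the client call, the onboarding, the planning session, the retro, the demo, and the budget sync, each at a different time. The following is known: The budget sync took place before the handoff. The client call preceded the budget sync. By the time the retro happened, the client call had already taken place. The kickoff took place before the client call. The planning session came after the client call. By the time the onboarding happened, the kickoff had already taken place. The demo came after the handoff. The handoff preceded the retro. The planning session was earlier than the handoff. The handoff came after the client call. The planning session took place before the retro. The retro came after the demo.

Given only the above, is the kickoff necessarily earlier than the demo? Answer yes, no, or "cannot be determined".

yes

Chain the constraints: the kickoff → the client call → the handoff → the demo. Each link is directly stated, so the kickoff comes before the demo.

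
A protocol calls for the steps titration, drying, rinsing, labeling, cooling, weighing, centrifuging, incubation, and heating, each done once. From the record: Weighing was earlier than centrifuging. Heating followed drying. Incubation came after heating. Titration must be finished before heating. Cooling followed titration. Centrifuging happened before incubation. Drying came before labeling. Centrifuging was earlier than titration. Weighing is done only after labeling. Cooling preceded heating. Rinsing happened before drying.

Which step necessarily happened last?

Every other step has a chain of constraints placing it before incubation, so incubation is last.

incubation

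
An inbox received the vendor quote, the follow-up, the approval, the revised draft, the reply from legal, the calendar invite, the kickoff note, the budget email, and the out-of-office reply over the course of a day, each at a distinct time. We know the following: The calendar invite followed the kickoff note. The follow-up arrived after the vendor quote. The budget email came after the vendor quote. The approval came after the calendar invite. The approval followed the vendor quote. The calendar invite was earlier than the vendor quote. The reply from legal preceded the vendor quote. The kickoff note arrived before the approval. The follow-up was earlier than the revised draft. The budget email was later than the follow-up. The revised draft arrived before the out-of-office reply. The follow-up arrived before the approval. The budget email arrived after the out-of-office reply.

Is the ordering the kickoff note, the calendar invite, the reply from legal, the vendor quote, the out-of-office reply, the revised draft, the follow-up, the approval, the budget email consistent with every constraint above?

no

The constraints require the follow-up before the revised draft, but in the proposed sequence the revised draft appears ahead of the follow-up. That one violation is enough.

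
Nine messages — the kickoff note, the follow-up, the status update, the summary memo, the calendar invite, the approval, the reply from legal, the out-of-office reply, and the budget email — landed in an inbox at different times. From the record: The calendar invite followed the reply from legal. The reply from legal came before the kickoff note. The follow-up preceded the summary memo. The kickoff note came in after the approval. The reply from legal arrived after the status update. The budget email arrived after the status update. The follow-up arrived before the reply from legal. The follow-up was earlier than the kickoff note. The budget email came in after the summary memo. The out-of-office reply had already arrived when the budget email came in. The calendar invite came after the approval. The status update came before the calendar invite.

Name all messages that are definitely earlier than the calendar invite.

Directly stated before the calendar invite: the approval, the reply from legal, and the status update.
The follow-up reaches the calendar invite via the follow-up → the reply from legal → the calendar invite.
No chain forces the summary memo (or any of the others) ahead of the calendar invite.

the approval, the follow-up, the reply from legal, the status update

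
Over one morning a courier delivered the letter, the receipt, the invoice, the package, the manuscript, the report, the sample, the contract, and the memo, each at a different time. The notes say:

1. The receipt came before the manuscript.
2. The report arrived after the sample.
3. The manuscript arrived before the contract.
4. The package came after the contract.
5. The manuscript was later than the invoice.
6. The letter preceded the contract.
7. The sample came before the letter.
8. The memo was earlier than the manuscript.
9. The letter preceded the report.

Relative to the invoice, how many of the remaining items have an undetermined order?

5

Forced after the invoice: the contract, the manuscript, and the package.
That leaves the letter, the memo, the receipt, the report, and the sample with no forced order relative to the invoice — 5.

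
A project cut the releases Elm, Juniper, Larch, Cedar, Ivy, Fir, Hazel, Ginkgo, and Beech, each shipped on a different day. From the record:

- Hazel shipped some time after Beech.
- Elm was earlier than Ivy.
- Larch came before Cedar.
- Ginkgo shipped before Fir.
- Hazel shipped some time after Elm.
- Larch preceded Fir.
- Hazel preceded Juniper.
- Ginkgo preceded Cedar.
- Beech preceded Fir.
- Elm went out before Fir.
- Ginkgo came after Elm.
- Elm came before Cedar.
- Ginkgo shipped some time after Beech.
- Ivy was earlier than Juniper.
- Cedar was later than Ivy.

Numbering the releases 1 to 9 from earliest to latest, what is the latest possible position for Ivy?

7

Ivy must come before Cedar and Juniper — 2 releases forced after it.
Everything else can be placed before Ivy in some valid order, so Ivy can sit as late as position 9 − 2 = 7.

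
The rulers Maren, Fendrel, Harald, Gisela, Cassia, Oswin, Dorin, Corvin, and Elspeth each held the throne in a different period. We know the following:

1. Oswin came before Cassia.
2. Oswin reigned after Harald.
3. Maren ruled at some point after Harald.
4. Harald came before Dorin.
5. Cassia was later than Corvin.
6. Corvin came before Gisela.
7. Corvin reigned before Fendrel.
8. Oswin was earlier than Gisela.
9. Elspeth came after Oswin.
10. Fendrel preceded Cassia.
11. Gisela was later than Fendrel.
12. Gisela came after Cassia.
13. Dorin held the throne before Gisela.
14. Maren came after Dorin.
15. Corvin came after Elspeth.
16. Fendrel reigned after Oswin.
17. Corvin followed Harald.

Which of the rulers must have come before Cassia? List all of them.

Corvin, Elspeth, Fendrel, Harald, Oswin

Directly stated before Cassia: Corvin, Fendrel, and Oswin.
Elspeth reaches Cassia via Elspeth → Corvin → Cassia.
Harald reaches Cassia via Harald → Corvin → Cassia.
No chain forces Maren (or any of the others) ahead of Cassia.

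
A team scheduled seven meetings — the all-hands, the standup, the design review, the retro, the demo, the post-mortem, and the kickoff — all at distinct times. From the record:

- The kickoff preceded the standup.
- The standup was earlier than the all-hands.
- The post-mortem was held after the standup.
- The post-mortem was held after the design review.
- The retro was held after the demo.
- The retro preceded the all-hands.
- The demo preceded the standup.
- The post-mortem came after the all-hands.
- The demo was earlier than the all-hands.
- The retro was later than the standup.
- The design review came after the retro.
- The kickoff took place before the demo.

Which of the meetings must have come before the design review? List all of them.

the demo, the kickoff, the retro, the standup

Directly stated before the design review: the retro.
The demo reaches the design review via the demo → the retro → the design review.
The kickoff reaches the design review via the kickoff → the demo → the retro → the design review.
The standup reaches the design review via the standup → the retro → the design review.
No chain forces the all-hands (or any of the others) ahead of the design review.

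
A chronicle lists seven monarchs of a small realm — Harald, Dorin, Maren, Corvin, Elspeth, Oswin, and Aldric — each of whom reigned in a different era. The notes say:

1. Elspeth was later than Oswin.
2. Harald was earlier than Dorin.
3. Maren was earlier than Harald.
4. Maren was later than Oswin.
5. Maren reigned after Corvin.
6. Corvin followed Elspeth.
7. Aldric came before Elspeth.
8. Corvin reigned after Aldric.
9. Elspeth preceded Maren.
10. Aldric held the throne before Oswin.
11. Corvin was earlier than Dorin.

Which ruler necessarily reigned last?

Dorin

Every other ruler has a chain of constraints placing them before Dorin, so Dorin is last.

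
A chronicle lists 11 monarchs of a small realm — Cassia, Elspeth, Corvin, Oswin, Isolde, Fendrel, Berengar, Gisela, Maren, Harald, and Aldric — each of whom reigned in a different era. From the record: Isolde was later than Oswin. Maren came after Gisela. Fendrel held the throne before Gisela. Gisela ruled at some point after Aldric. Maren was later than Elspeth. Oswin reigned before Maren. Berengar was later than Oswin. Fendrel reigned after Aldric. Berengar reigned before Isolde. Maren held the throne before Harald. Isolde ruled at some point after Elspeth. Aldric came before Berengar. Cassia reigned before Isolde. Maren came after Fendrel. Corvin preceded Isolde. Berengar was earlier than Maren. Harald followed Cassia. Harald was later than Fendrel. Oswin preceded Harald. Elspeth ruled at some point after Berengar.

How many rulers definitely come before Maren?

Directly stated before Maren: Berengar, Elspeth, Fendrel, Gisela, and Oswin.
Aldric reaches Maren via Aldric → Fendrel → Maren.
That's Aldric, Berengar, Elspeth, Fendrel, Gisela, and Oswin — 6 in all.

6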